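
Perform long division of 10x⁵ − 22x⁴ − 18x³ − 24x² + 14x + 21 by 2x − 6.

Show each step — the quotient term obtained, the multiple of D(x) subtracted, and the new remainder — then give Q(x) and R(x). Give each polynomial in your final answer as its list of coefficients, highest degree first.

Step 1: lead(10x⁵ − 22x⁴ − 18x³ − 24x² + 14x + 21) ÷ lead(D) = 10x⁵ ÷ 2x = 5x⁴. Subtract (5x⁴)·D = 10x⁵ − 30x⁴. Remainder: 8x⁴ − 18x³ − 24x² + 14x + 21.
Step 2: lead(8x⁴ − 18x³ − 24x² + 14x + 21) ÷ lead(D) = 8x⁴ ÷ 2x = 4x³. Subtract (4x³)·D = 8x⁴ − 24x³. Remainder: 6x³ − 24x² + 14x + 21.
Step 3: lead(6x³ − 24x² + 14x + 21) ÷ lead(D) = 6x³ ÷ 2x = 3x². Subtract (3x²)·D = 6x³ − 18x². Remainder: −6x² + 14x + 21.
Step 4: lead(−6x² + 14x + 21) ÷ lead(D) = −6x² ÷ 2x = −3x. Subtract (−3x)·D = −6x² + 18x. Remainder: −4x + 21.
Step 5: lead(−4x + 21) ÷ lead(D) = −4x ÷ 2x = −2. Subtract (−2)·D = −4x + 12. Remainder: 9.

Q = [5, 4, 3, -3, -2]; R = [9]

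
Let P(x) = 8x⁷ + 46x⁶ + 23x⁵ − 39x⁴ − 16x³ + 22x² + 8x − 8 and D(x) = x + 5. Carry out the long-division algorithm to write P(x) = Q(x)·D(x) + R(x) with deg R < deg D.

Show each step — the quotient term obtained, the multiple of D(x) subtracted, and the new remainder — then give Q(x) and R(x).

Step 1: lead(8x⁷ + 46x⁶ + 23x⁵ − 39x⁴ − 16x³ + 22x² + 8x − 8) ÷ lead(D) = 8x⁷ ÷ x = 8x⁶. Subtract (8x⁶)·D = 8x⁷ + 40x⁶. Remainder: 6x⁶ + 23x⁵ − 39x⁴ − 16x³ + 22x² + 8x − 8.
Step 2: lead(6x⁶ + 23x⁵ − 39x⁴ − 16x³ + 22x² + 8x − 8) ÷ lead(D) = 6x⁶ ÷ x = 6x⁵. Subtract (6x⁵)·D = 6x⁶ + 30x⁵. Remainder: −7x⁵ − 39x⁴ − 16x³ + 22x² + 8x − 8.
Step 3: lead(−7x⁵ − 39x⁴ − 16x³ + 22x² + 8x − 8) ÷ lead(D) = −7x⁵ ÷ x = −7x⁴. Subtract (−7x⁴)·D = −7x⁵ − 35x⁴. Remainder: −4x⁴ − 16x³ + 22x² + 8x − 8.
Step 4: lead(−4x⁴ − 16x³ + 22x² + 8x − 8) ÷ lead(D) = −4x⁴ ÷ x = −4x³. Subtract (−4x³)·D = −4x⁴ − 20x³. Remainder: 4x³ + 22x² + 8x − 8.
Step 5: lead(4x³ + 22x² + 8x − 8) ÷ lead(D) = 4x³ ÷ x = 4x². Subtract (4x²)·D = 4x³ + 20x². Remainder: 2x² + 8x − 8.
Step 6: lead(2x² + 8x − 8) ÷ lead(D) = 2x² ÷ x = 2x. Subtract (2x)·D = 2x² + 10x. Remainder: −2x − 8.
Step 7: lead(−2x − 8) ÷ lead(D) = −2x ÷ x = −2. Subtract (−2)·D = −2x − 10. Remainder: 2.

Q(x) = 8x⁶ + 6x⁵ − 7x⁴ − 4x³ + 4x² + 2x − 2; R(x) = 2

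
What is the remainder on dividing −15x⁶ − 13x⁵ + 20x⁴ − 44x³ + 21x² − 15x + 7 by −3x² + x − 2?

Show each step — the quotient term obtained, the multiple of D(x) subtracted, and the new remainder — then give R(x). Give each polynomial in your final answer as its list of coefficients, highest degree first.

R = [9]

Step 1: lead(−15x⁶ − 13x⁵ + 20x⁴ − 44x³ + 21x² − 15x + 7) ÷ lead(D) = −15x⁶ ÷ −3x² = 5x⁴. Subtract (5x⁴)·D = −15x⁶ + 5x⁵ − 10x⁴. Remainder: −18x⁵ + 30x⁴ − 44x³ + 21x² − 15x + 7.
Step 2: lead(−18x⁵ + 30x⁴ − 44x³ + 21x² − 15x + 7) ÷ lead(D) = −18x⁵ ÷ −3x² = 6x³. Subtract (6x³)·D = −18x⁵ + 6x⁴ − 12x³. Remainder: 24x⁴ − 32x³ + 21x² − 15x + 7.
Step 3: lead(24x⁴ − 32x³ + 21x² − 15x + 7) ÷ lead(D) = 24x⁴ ÷ −3x² = −8x². Subtract (−8x²)·D = 24x⁴ − 8x³ + 16x². Remainder: −24x³ + 5x² − 15x + 7.
Step 4: lead(−24x³ + 5x² − 15x + 7) ÷ lead(D) = −24x³ ÷ −3x² = 8x. Subtract (8x)·D = −24x³ + 8x² − 16x. Remainder: −3x² + x + 7.
Step 5: lead(−3x² + x + 7) ÷ lead(D) = −3x² ÷ −3x² = 1. Subtract (1)·D = −3x² + x − 2. Remainder: 9.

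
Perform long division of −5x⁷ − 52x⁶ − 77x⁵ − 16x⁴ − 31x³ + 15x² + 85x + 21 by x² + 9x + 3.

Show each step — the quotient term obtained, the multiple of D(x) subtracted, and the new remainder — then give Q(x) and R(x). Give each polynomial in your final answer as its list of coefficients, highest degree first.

Step 1: lead(−5x⁷ − 52x⁶ − 77x⁵ − 16x⁴ − 31x³ + 15x² + 85x + 21) ÷ lead(D) = −5x⁷ ÷ x² = −5x⁵. Subtract (−5x⁵)·D = −5x⁷ − 45x⁶ − 15x⁵. Remainder: −7x⁶ − 62x⁵ − 16x⁴ − 31x³ + 15x² + 85x + 21.
Step 2: lead(−7x⁶ − 62x⁵ − 16x⁴ − 31x³ + 15x² + 85x + 21) ÷ lead(D) = −7x⁶ ÷ x² = −7x⁴. Subtract (−7x⁴)·D = −7x⁶ − 63x⁵ − 21x⁴. Remainder: x⁵ + 5x⁴ − 31x³ + 15x² + 85x + 21.
Step 3: lead(x⁵ + 5x⁴ − 31x³ + 15x² + 85x + 21) ÷ lead(D) = x⁵ ÷ x² = x³. Subtract (x³)·D = x⁵ + 9x⁴ + 3x³. Remainder: −4x⁴ − 34x³ + 15x² + 85x + 21.
Step 4: lead(−4x⁴ − 34x³ + 15x² + 85x + 21) ÷ lead(D) = −4x⁴ ÷ x² = −4x². Subtract (−4x²)·D = −4x⁴ − 36x³ − 12x². Remainder: 2x³ + 27x² + 85x + 21.
Step 5: lead(2x³ + 27x² + 85x + 21) ÷ lead(D) = 2x³ ÷ x² = 2x. Subtract (2x)·D = 2x³ + 18x² + 6x. Remainder: 9x² + 79x + 21.
Step 6: lead(9x² + 79x + 21) ÷ lead(D) = 9x² ÷ x² = 9. Subtract (9)·D = 9x² + 81x + 27. Remainder: −2x − 6.

Q = [-5, -7, 1, -4, 2, 9]; R = [-2, -6]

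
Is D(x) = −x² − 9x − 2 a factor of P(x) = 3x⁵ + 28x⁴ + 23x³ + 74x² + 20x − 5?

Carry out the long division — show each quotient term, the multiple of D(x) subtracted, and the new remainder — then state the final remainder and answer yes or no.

R(x) = 4x − 5, so D(x) is not a factor of P(x). no

Step 1: lead(3x⁵ + 28x⁴ + 23x³ + 74x² + 20x − 5) ÷ lead(D) = 3x⁵ ÷ −x² = −3x³. Subtract (−3x³)·D = 3x⁵ + 27x⁴ + 6x³. Remainder: x⁴ + 17x³ + 74x² + 20x − 5.
Step 2: lead(x⁴ + 17x³ + 74x² + 20x − 5) ÷ lead(D) = x⁴ ÷ −x² = −x². Subtract (−x²)·D = x⁴ + 9x³ + 2x². Remainder: 8x³ + 72x² + 20x − 5.
Step 3: lead(8x³ + 72x² + 20x − 5) ÷ lead(D) = 8x³ ÷ −x² = −8x. Subtract (−8x)·D = 8x³ + 72x² + 16x. Remainder: 4x − 5.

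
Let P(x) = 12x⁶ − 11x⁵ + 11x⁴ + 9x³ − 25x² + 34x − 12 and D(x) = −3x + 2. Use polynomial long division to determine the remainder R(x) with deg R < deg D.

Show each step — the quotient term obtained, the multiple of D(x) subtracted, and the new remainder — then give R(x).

R(x) = 4

Step 1: lead(12x⁶ − 11x⁵ + 11x⁴ + 9x³ − 25x² + 34x − 12) ÷ lead(D) = 12x⁶ ÷ −3x = −4x⁵. Subtract (−4x⁵)·D = 12x⁶ − 8x⁵. Remainder: −3x⁵ + 11x⁴ + 9x³ − 25x² + 34x − 12.
Step 2: lead(−3x⁵ + 11x⁴ + 9x³ − 25x² + 34x − 12) ÷ lead(D) = −3x⁵ ÷ −3x = x⁴. Subtract (x⁴)·D = −3x⁵ + 2x⁴. Remainder: 9x⁴ + 9x³ − 25x² + 34x − 12.
Step 3: lead(9x⁴ + 9x³ − 25x² + 34x − 12) ÷ lead(D) = 9x⁴ ÷ −3x = −3x³. Subtract (−3x³)·D = 9x⁴ − 6x³. Remainder: 15x³ − 25x² + 34x − 12.
Step 4: lead(15x³ − 25x² + 34x − 12) ÷ lead(D) = 15x³ ÷ −3x = −5x². Subtract (−5x²)·D = 15x³ − 10x². Remainder: −15x² + 34x − 12.
Step 5: lead(−15x² + 34x − 12) ÷ lead(D) = −15x² ÷ −3x = 5x. Subtract (5x)·D = −15x² + 10x. Remainder: 24x − 12.
Step 6: lead(24x − 12) ÷ lead(D) = 24x ÷ −3x = −8. Subtract (−8)·D = 24x − 16. Remainder: 4.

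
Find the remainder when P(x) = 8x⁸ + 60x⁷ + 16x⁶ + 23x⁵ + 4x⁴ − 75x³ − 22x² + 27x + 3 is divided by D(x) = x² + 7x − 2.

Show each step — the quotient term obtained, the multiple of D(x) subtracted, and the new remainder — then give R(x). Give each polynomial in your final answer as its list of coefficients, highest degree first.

R = [1, 7]

Step 1: lead(8x⁸ + 60x⁷ + 16x⁶ + 23x⁵ + 4x⁴ − 75x³ − 22x² + 27x + 3) ÷ lead(D) = 8x⁸ ÷ x² = 8x⁶. Subtract (8x⁶)·D = 8x⁸ + 56x⁷ − 16x⁶. Remainder: 4x⁷ + 32x⁶ + 23x⁵ + 4x⁴ − 75x³ − 22x² + 27x + 3.
Step 2: lead(4x⁷ + 32x⁶ + 23x⁵ + 4x⁴ − 75x³ − 22x² + 27x + 3) ÷ lead(D) = 4x⁷ ÷ x² = 4x⁵. Subtract (4x⁵)·D = 4x⁷ + 28x⁶ − 8x⁵. Remainder: 4x⁶ + 31x⁵ + 4x⁴ − 75x³ − 22x² + 27x + 3.
Step 3: lead(4x⁶ + 31x⁵ + 4x⁴ − 75x³ − 22x² + 27x + 3) ÷ lead(D) = 4x⁶ ÷ x² = 4x⁴. Subtract (4x⁴)·D = 4x⁶ + 28x⁵ − 8x⁴. Remainder: 3x⁵ + 12x⁴ − 75x³ − 22x² + 27x + 3.
Step 4: lead(3x⁵ + 12x⁴ − 75x³ − 22x² + 27x + 3) ÷ lead(D) = 3x⁵ ÷ x² = 3x³. Subtract (3x³)·D = 3x⁵ + 21x⁴ − 6x³. Remainder: −9x⁴ − 69x³ − 22x² + 27x + 3.
Step 5: lead(−9x⁴ − 69x³ − 22x² + 27x + 3) ÷ lead(D) = −9x⁴ ÷ x² = −9x². Subtract (−9x²)·D = −9x⁴ − 63x³ + 18x². Remainder: −6x³ − 40x² + 27x + 3.
Step 6: lead(−6x³ − 40x² + 27x + 3) ÷ lead(D) = −6x³ ÷ x² = −6x. Subtract (−6x)·D = −6x³ − 42x² + 12x. Remainder: 2x² + 15x + 3.
Step 7: lead(2x² + 15x + 3) ÷ lead(D) = 2x² ÷ x² = 2. Subtract (2)·D = 2x² + 14x − 4. Remainder: x + 7.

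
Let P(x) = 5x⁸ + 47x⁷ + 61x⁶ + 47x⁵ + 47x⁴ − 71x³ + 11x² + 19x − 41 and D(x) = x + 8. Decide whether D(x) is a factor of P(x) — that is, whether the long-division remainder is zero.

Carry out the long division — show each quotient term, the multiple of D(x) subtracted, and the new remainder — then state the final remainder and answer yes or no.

Step 1: lead(5x⁸ + 47x⁷ + 61x⁶ + 47x⁵ + 47x⁴ − 71x³ + 11x² + 19x − 41) ÷ lead(D) = 5x⁸ ÷ x = 5x⁷. Subtract (5x⁷)·D = 5x⁸ + 40x⁷. Remainder: 7x⁷ + 61x⁶ + 47x⁵ + 47x⁴ − 71x³ + 11x² + 19x − 41.
Step 2: lead(7x⁷ + 61x⁶ + 47x⁵ + 47x⁴ − 71x³ + 11x² + 19x − 41) ÷ lead(D) = 7x⁷ ÷ x = 7x⁶. Subtract (7x⁶)·D = 7x⁷ + 56x⁶. Remainder: 5x⁶ + 47x⁵ + 47x⁴ − 71x³ + 11x² + 19x − 41.
Step 3: lead(5x⁶ + 47x⁵ + 47x⁴ − 71x³ + 11x² + 19x − 41) ÷ lead(D) = 5x⁶ ÷ x = 5x⁵. Subtract (5x⁵)·D = 5x⁶ + 40x⁵. Remainder: 7x⁵ + 47x⁴ − 71x³ + 11x² + 19x − 41.
Step 4: lead(7x⁵ + 47x⁴ − 71x³ + 11x² + 19x − 41) ÷ lead(D) = 7x⁵ ÷ x = 7x⁴. Subtract (7x⁴)·D = 7x⁵ + 56x⁴. Remainder: −9x⁴ − 71x³ + 11x² + 19x − 41.
Step 5: lead(−9x⁴ − 71x³ + 11x² + 19x − 41) ÷ lead(D) = −9x⁴ ÷ x = −9x³. Subtract (−9x³)·D = −9x⁴ − 72x³. Remainder: x³ + 11x² + 19x − 41.
Step 6: lead(x³ + 11x² + 19x − 41) ÷ lead(D) = x³ ÷ x = x². Subtract (x²)·D = x³ + 8x². Remainder: 3x² + 19x − 41.
Step 7: lead(3x² + 19x − 41) ÷ lead(D) = 3x² ÷ x = 3x. Subtract (3x)·D = 3x² + 24x. Remainder: −5x − 41.
Step 8: lead(−5x − 41) ÷ lead(D) = −5x ÷ x = −5. Subtract (−5)·D = −5x − 40. Remainder: −1.

R(x) = −1, so D(x) is not a factor of P(x). no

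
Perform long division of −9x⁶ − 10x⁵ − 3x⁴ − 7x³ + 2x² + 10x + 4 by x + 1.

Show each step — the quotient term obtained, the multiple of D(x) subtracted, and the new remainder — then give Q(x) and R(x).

Q(x) = −9x⁵ − x⁴ − 2x³ − 5x² + 7x + 3; R(x) = 1

Step 1: lead(−9x⁶ − 10x⁵ − 3x⁴ − 7x³ + 2x² + 10x + 4) ÷ lead(D) = −9x⁶ ÷ x = −9x⁵. Subtract (−9x⁵)·D = −9x⁶ − 9x⁵. Remainder: −x⁵ − 3x⁴ − 7x³ + 2x² + 10x + 4.
Step 2: lead(−x⁵ − 3x⁴ − 7x³ + 2x² + 10x + 4) ÷ lead(D) = −x⁵ ÷ x = −x⁴. Subtract (−x⁴)·D = −x⁵ − x⁴. Remainder: −2x⁴ − 7x³ + 2x² + 10x + 4.
Step 3: lead(−2x⁴ − 7x³ + 2x² + 10x + 4) ÷ lead(D) = −2x⁴ ÷ x = −2x³. Subtract (−2x³)·D = −2x⁴ − 2x³. Remainder: −5x³ + 2x² + 10x + 4.
Step 4: lead(−5x³ + 2x² + 10x + 4) ÷ lead(D) = −5x³ ÷ x = −5x². Subtract (−5x²)·D = −5x³ − 5x². Remainder: 7x² + 10x + 4.
Step 5: lead(7x² + 10x + 4) ÷ lead(D) = 7x² ÷ x = 7x. Subtract (7x)·D = 7x² + 7x. Remainder: 3x + 4.
Step 6: lead(3x + 4) ÷ lead(D) = 3x ÷ x = 3. Subtract (3)·D = 3x + 3. Remainder: 1.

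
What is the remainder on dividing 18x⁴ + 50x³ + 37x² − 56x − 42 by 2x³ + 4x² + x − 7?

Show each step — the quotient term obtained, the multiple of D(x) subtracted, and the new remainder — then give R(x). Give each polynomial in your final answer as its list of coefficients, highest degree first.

Step 1: lead(18x⁴ + 50x³ + 37x² − 56x − 42) ÷ lead(D) = 18x⁴ ÷ 2x³ = 9x. Subtract (9x)·D = 18x⁴ + 36x³ + 9x² − 63x. Remainder: 14x³ + 28x² + 7x − 42.
Step 2: lead(14x³ + 28x² + 7x − 42) ÷ lead(D) = 14x³ ÷ 2x³ = 7. Subtract (7)·D = 14x³ + 28x² + 7x − 49. Remainder: 7.

R = [7]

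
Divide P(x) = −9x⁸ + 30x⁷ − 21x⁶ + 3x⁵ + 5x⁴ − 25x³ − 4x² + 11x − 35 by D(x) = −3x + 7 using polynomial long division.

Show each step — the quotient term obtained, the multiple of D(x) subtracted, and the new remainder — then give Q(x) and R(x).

Step 1: lead(−9x⁸ + 30x⁷ − 21x⁶ + 3x⁵ + 5x⁴ − 25x³ − 4x² + 11x − 35) ÷ lead(D) = −9x⁸ ÷ −3x = 3x⁷. Subtract (3x⁷)·D = −9x⁸ + 21x⁷. Remainder: 9x⁷ − 21x⁶ + 3x⁵ + 5x⁴ − 25x³ − 4x² + 11x − 35.
Step 2: lead(9x⁷ − 21x⁶ + 3x⁵ + 5x⁴ − 25x³ − 4x² + 11x − 35) ÷ lead(D) = 9x⁷ ÷ −3x = −3x⁶. Subtract (−3x⁶)·D = 9x⁷ − 21x⁶. Remainder: 3x⁵ + 5x⁴ − 25x³ − 4x² + 11x − 35.
Step 3: lead(3x⁵ + 5x⁴ − 25x³ − 4x² + 11x − 35) ÷ lead(D) = 3x⁵ ÷ −3x = −x⁴. Subtract (−x⁴)·D = 3x⁵ − 7x⁴. Remainder: 12x⁴ − 25x³ − 4x² + 11x − 35.
Step 4: lead(12x⁴ − 25x³ − 4x² + 11x − 35) ÷ lead(D) = 12x⁴ ÷ −3x = −4x³. Subtract (−4x³)·D = 12x⁴ − 28x³. Remainder: 3x³ − 4x² + 11x − 35.
Step 5: lead(3x³ − 4x² + 11x − 35) ÷ lead(D) = 3x³ ÷ −3x = −x². Subtract (−x²)·D = 3x³ − 7x². Remainder: 3x² + 11x − 35.
Step 6: lead(3x² + 11x − 35) ÷ lead(D) = 3x² ÷ −3x = −x. Subtract (−x)·D = 3x² − 7x. Remainder: 18x − 35.
Step 7: lead(18x − 35) ÷ lead(D) = 18x ÷ −3x = −6. Subtract (−6)·D = 18x − 42. Remainder: 7.

Q(x) = 3x⁷ − 3x⁶ − x⁴ − 4x³ − x² − x − 6; R(x) = 7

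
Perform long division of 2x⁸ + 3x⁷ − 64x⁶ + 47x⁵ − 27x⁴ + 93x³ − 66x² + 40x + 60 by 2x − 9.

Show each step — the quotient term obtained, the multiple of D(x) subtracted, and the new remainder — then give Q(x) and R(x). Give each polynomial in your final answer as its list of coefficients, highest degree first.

Q = [1, 6, -5, 1, -9, 6, -6, -7]; R = [-3]

Step 1: lead(2x⁸ + 3x⁷ − 64x⁶ + 47x⁵ − 27x⁴ + 93x³ − 66x² + 40x + 60) ÷ lead(D) = 2x⁸ ÷ 2x = x⁷. Subtract (x⁷)·D = 2x⁸ − 9x⁷. Remainder: 12x⁷ − 64x⁶ + 47x⁵ − 27x⁴ + 93x³ − 66x² + 40x + 60.
Step 2: lead(12x⁷ − 64x⁶ + 47x⁵ − 27x⁴ + 93x³ − 66x² + 40x + 60) ÷ lead(D) = 12x⁷ ÷ 2x = 6x⁶. Subtract (6x⁶)·D = 12x⁷ − 54x⁶. Remainder: −10x⁶ + 47x⁵ − 27x⁴ + 93x³ − 66x² + 40x + 60.
Step 3: lead(−10x⁶ + 47x⁵ − 27x⁴ + 93x³ − 66x² + 40x + 60) ÷ lead(D) = −10x⁶ ÷ 2x = −5x⁵. Subtract (−5x⁵)·D = −10x⁶ + 45x⁵. Remainder: 2x⁵ − 27x⁴ + 93x³ − 66x² + 40x + 60.
Step 4: lead(2x⁵ − 27x⁴ + 93x³ − 66x² + 40x + 60) ÷ lead(D) = 2x⁵ ÷ 2x = x⁴. Subtract (x⁴)·D = 2x⁵ − 9x⁴. Remainder: −18x⁴ + 93x³ − 66x² + 40x + 60.
Step 5: lead(−18x⁴ + 93x³ − 66x² + 40x + 60) ÷ lead(D) = −18x⁴ ÷ 2x = −9x³. Subtract (−9x³)·D = −18x⁴ + 81x³. Remainder: 12x³ − 66x² + 40x + 60.
Step 6: lead(12x³ − 66x² + 40x + 60) ÷ lead(D) = 12x³ ÷ 2x = 6x². Subtract (6x²)·D = 12x³ − 54x². Remainder: −12x² + 40x + 60.
Step 7: lead(−12x² + 40x + 60) ÷ lead(D) = −12x² ÷ 2x = −6x. Subtract (−6x)·D = −12x² + 54x. Remainder: −14x + 60.
Step 8: lead(−14x + 60) ÷ lead(D) = −14x ÷ 2x = −7. Subtract (−7)·D = −14x + 63. Remainder: −3.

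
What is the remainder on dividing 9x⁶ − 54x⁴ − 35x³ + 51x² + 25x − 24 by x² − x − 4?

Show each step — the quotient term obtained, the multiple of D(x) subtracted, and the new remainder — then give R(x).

R(x) = 4

Step 1: lead(9x⁶ − 54x⁴ − 35x³ + 51x² + 25x − 24) ÷ lead(D) = 9x⁶ ÷ x² = 9x⁴. Subtract (9x⁴)·D = 9x⁶ − 9x⁵ − 36x⁴. Remainder: 9x⁵ − 18x⁴ − 35x³ + 51x² + 25x − 24.
Step 2: lead(9x⁵ − 18x⁴ − 35x³ + 51x² + 25x − 24) ÷ lead(D) = 9x⁵ ÷ x² = 9x³. Subtract (9x³)·D = 9x⁵ − 9x⁴ − 36x³. Remainder: −9x⁴ + x³ + 51x² + 25x − 24.
Step 3: lead(−9x⁴ + x³ + 51x² + 25x − 24) ÷ lead(D) = −9x⁴ ÷ x² = −9x². Subtract (−9x²)·D = −9x⁴ + 9x³ + 36x². Remainder: −8x³ + 15x² + 25x − 24.
Step 4: lead(−8x³ + 15x² + 25x − 24) ÷ lead(D) = −8x³ ÷ x² = −8x. Subtract (−8x)·D = −8x³ + 8x² + 32x. Remainder: 7x² − 7x − 24.
Step 5: lead(7x² − 7x − 24) ÷ lead(D) = 7x² ÷ x² = 7. Subtract (7)·D = 7x² − 7x − 28. Remainder: 4.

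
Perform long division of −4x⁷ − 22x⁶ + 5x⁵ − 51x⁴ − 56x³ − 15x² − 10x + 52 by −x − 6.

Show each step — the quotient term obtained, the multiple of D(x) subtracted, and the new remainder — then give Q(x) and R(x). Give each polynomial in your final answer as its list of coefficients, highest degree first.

Q = [4, -2, 7, 9, 2, 3, -8]; R = [4]

Step 1: lead(−4x⁷ − 22x⁶ + 5x⁵ − 51x⁴ − 56x³ − 15x² − 10x + 52) ÷ lead(D) = −4x⁷ ÷ −x = 4x⁶. Subtract (4x⁶)·D = −4x⁷ − 24x⁶. Remainder: 2x⁶ + 5x⁵ − 51x⁴ − 56x³ − 15x² − 10x + 52.
Step 2: lead(2x⁶ + 5x⁵ − 51x⁴ − 56x³ − 15x² − 10x + 52) ÷ lead(D) = 2x⁶ ÷ −x = −2x⁵. Subtract (−2x⁵)·D = 2x⁶ + 12x⁵. Remainder: −7x⁵ − 51x⁴ − 56x³ − 15x² − 10x + 52.
Step 3: lead(−7x⁵ − 51x⁴ − 56x³ − 15x² − 10x + 52) ÷ lead(D) = −7x⁵ ÷ −x = 7x⁴. Subtract (7x⁴)·D = −7x⁵ − 42x⁴. Remainder: −9x⁴ − 56x³ − 15x² − 10x + 52.
Step 4: lead(−9x⁴ − 56x³ − 15x² − 10x + 52) ÷ lead(D) = −9x⁴ ÷ −x = 9x³. Subtract (9x³)·D = −9x⁴ − 54x³. Remainder: −2x³ − 15x² − 10x + 52.
Step 5: lead(−2x³ − 15x² − 10x + 52) ÷ lead(D) = −2x³ ÷ −x = 2x². Subtract (2x²)·D = −2x³ − 12x². Remainder: −3x² − 10x + 52.
Step 6: lead(−3x² − 10x + 52) ÷ lead(D) = −3x² ÷ −x = 3x. Subtract (3x)·D = −3x² − 18x. Remainder: 8x + 52.
Step 7: lead(8x + 52) ÷ lead(D) = 8x ÷ −x = −8. Subtract (−8)·D = 8x + 48. Remainder: 4.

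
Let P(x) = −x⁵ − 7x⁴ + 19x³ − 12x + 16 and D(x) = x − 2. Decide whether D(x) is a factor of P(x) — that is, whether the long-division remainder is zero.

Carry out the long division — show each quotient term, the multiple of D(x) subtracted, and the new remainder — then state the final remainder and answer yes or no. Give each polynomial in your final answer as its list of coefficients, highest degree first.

R = [0], so D(x) is a factor of P(x). yes

Step 1: lead(−x⁵ − 7x⁴ + 19x³ − 12x + 16) ÷ lead(D) = −x⁵ ÷ x = −x⁴. Subtract (−x⁴)·D = −x⁵ + 2x⁴. Remainder: −9x⁴ + 19x³ − 12x + 16.
Step 2: lead(−9x⁴ + 19x³ − 12x + 16) ÷ lead(D) = −9x⁴ ÷ x = −9x³. Subtract (−9x³)·D = −9x⁴ + 18x³. Remainder: x³ − 12x + 16.
Step 3: lead(x³ − 12x + 16) ÷ lead(D) = x³ ÷ x = x². Subtract (x²)·D = x³ − 2x². Remainder: 2x² − 12x + 16.
Step 4: lead(2x² − 12x + 16) ÷ lead(D) = 2x² ÷ x = 2x. Subtract (2x)·D = 2x² − 4x. Remainder: −8x + 16.
Step 5: lead(−8x + 16) ÷ lead(D) = −8x ÷ x = −8. Subtract (−8)·D = −8x + 16. Remainder: 0.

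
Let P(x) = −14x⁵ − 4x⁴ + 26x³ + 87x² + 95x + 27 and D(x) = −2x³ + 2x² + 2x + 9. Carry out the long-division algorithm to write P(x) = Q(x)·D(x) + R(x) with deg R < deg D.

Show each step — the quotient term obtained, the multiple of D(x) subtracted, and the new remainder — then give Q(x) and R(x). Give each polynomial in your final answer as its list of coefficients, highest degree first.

Q = [7, 9, 3]; R = [8, 0]

Step 1: lead(−14x⁵ − 4x⁴ + 26x³ + 87x² + 95x + 27) ÷ lead(D) = −14x⁵ ÷ −2x³ = 7x². Subtract (7x²)·D = −14x⁵ + 14x⁴ + 14x³ + 63x². Remainder: −18x⁴ + 12x³ + 24x² + 95x + 27.
Step 2: lead(−18x⁴ + 12x³ + 24x² + 95x + 27) ÷ lead(D) = −18x⁴ ÷ −2x³ = 9x. Subtract (9x)·D = −18x⁴ + 18x³ + 18x² + 81x. Remainder: −6x³ + 6x² + 14x + 27.
Step 3: lead(−6x³ + 6x² + 14x + 27) ÷ lead(D) = −6x³ ÷ −2x³ = 3. Subtract (3)·D = −6x³ + 6x² + 6x + 27. Remainder: 8x.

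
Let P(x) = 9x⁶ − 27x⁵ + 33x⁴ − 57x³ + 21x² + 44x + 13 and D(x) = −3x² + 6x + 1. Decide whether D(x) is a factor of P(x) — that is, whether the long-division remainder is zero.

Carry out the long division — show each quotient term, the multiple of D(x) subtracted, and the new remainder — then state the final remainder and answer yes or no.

R(x) = −6x + 6, so D(x) is not a factor of P(x). no

Step 1: lead(9x⁶ − 27x⁵ + 33x⁴ − 57x³ + 21x² + 44x + 13) ÷ lead(D) = 9x⁶ ÷ −3x² = −3x⁴. Subtract (−3x⁴)·D = 9x⁶ − 18x⁵ − 3x⁴. Remainder: −9x⁵ + 36x⁴ − 57x³ + 21x² + 44x + 13.
Step 2: lead(−9x⁵ + 36x⁴ − 57x³ + 21x² + 44x + 13) ÷ lead(D) = −9x⁵ ÷ −3x² = 3x³. Subtract (3x³)·D = −9x⁵ + 18x⁴ + 3x³. Remainder: 18x⁴ − 60x³ + 21x² + 44x + 13.
Step 3: lead(18x⁴ − 60x³ + 21x² + 44x + 13) ÷ lead(D) = 18x⁴ ÷ −3x² = −6x². Subtract (−6x²)·D = 18x⁴ − 36x³ − 6x². Remainder: −24x³ + 27x² + 44x + 13.
Step 4: lead(−24x³ + 27x² + 44x + 13) ÷ lead(D) = −24x³ ÷ −3x² = 8x. Subtract (8x)·D = −24x³ + 48x² + 8x. Remainder: −21x² + 36x + 13.
Step 5: lead(−21x² + 36x + 13) ÷ lead(D) = −21x² ÷ −3x² = 7. Subtract (7)·D = −21x² + 42x + 7. Remainder: −6x + 6.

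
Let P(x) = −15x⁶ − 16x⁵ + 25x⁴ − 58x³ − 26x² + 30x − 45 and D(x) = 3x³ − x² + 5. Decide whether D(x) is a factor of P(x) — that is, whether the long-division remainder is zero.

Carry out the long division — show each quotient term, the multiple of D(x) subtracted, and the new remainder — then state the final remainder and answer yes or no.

Step 1: lead(−15x⁶ − 16x⁵ + 25x⁴ − 58x³ − 26x² + 30x − 45) ÷ lead(D) = −15x⁶ ÷ 3x³ = −5x³. Subtract (−5x³)·D = −15x⁶ + 5x⁵ − 25x³. Remainder: −21x⁵ + 25x⁴ − 33x³ − 26x² + 30x − 45.
Step 2: lead(−21x⁵ + 25x⁴ − 33x³ − 26x² + 30x − 45) ÷ lead(D) = −21x⁵ ÷ 3x³ = −7x². Subtract (−7x²)·D = −21x⁵ + 7x⁴ − 35x². Remainder: 18x⁴ − 33x³ + 9x² + 30x − 45.
Step 3: lead(18x⁴ − 33x³ + 9x² + 30x − 45) ÷ lead(D) = 18x⁴ ÷ 3x³ = 6x. Subtract (6x)·D = 18x⁴ − 6x³ + 30x. Remainder: −27x³ + 9x² − 45.
Step 4: lead(−27x³ + 9x² − 45) ÷ lead(D) = −27x³ ÷ 3x³ = −9. Subtract (−9)·D = −27x³ + 9x² − 45. Remainder: 0.

R(x) = 0, so D(x) is a factor of P(x). yes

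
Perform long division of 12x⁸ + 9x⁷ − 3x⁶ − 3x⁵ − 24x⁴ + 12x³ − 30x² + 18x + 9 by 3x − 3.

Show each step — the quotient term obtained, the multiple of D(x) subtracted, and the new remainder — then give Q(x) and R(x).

Q(x) = 4x⁷ + 7x⁶ + 6x⁵ + 5x⁴ − 3x³ + x² − 9x − 3; R(x) = 0

Step 1: lead(12x⁸ + 9x⁷ − 3x⁶ − 3x⁵ − 24x⁴ + 12x³ − 30x² + 18x + 9) ÷ lead(D) = 12x⁸ ÷ 3x = 4x⁷. Subtract (4x⁷)·D = 12x⁸ − 12x⁷. Remainder: 21x⁷ − 3x⁶ − 3x⁵ − 24x⁴ + 12x³ − 30x² + 18x + 9.
Step 2: lead(21x⁷ − 3x⁶ − 3x⁵ − 24x⁴ + 12x³ − 30x² + 18x + 9) ÷ lead(D) = 21x⁷ ÷ 3x = 7x⁶. Subtract (7x⁶)·D = 21x⁷ − 21x⁶. Remainder: 18x⁶ − 3x⁵ − 24x⁴ + 12x³ − 30x² + 18x + 9.
Step 3: lead(18x⁶ − 3x⁵ − 24x⁴ + 12x³ − 30x² + 18x + 9) ÷ lead(D) = 18x⁶ ÷ 3x = 6x⁵. Subtract (6x⁵)·D = 18x⁶ − 18x⁵. Remainder: 15x⁵ − 24x⁴ + 12x³ − 30x² + 18x + 9.
Step 4: lead(15x⁵ − 24x⁴ + 12x³ − 30x² + 18x + 9) ÷ lead(D) = 15x⁵ ÷ 3x = 5x⁴. Subtract (5x⁴)·D = 15x⁵ − 15x⁴. Remainder: −9x⁴ + 12x³ − 30x² + 18x + 9.
Step 5: lead(−9x⁴ + 12x³ − 30x² + 18x + 9) ÷ lead(D) = −9x⁴ ÷ 3x = −3x³. Subtract (−3x³)·D = −9x⁴ + 9x³. Remainder: 3x³ − 30x² + 18x + 9.
Step 6: lead(3x³ − 30x² + 18x + 9) ÷ lead(D) = 3x³ ÷ 3x = x². Subtract (x²)·D = 3x³ − 3x². Remainder: −27x² + 18x + 9.
Step 7: lead(−27x² + 18x + 9) ÷ lead(D) = −27x² ÷ 3x = −9x. Subtract (−9x)·D = −27x² + 27x. Remainder: −9x + 9.
Step 8: lead(−9x + 9) ÷ lead(D) = −9x ÷ 3x = −3. Subtract (−3)·D = −9x + 9. Remainder: 0.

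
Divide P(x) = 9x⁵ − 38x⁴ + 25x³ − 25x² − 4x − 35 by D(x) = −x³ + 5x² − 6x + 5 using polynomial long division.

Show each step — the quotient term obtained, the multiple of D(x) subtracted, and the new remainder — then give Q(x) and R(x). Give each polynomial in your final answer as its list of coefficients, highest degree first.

Step 1: lead(9x⁵ − 38x⁴ + 25x³ − 25x² − 4x − 35) ÷ lead(D) = 9x⁵ ÷ −x³ = −9x². Subtract (−9x²)·D = 9x⁵ − 45x⁴ + 54x³ − 45x². Remainder: 7x⁴ − 29x³ + 20x² − 4x − 35.
Step 2: lead(7x⁴ − 29x³ + 20x² − 4x − 35) ÷ lead(D) = 7x⁴ ÷ −x³ = −7x. Subtract (−7x)·D = 7x⁴ − 35x³ + 42x² − 35x. Remainder: 6x³ − 22x² + 31x − 35.
Step 3: lead(6x³ − 22x² + 31x − 35) ÷ lead(D) = 6x³ ÷ −x³ = −6. Subtract (−6)·D = 6x³ − 30x² + 36x − 30. Remainder: 8x² − 5x − 5.

Q = [-9, -7, -6]; R = [8, -5, -5]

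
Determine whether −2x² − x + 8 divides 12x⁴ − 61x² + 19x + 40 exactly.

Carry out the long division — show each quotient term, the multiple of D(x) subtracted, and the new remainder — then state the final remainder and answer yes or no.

Step 1: lead(12x⁴ − 61x² + 19x + 40) ÷ lead(D) = 12x⁴ ÷ −2x² = −6x². Subtract (−6x²)·D = 12x⁴ + 6x³ − 48x². Remainder: −6x³ − 13x² + 19x + 40.
Step 2: lead(−6x³ − 13x² + 19x + 40) ÷ lead(D) = −6x³ ÷ −2x² = 3x. Subtract (3x)·D = −6x³ − 3x² + 24x. Remainder: −10x² − 5x + 40.
Step 3: lead(−10x² − 5x + 40) ÷ lead(D) = −10x² ÷ −2x² = 5. Subtract (5)·D = −10x² − 5x + 40. Remainder: 0.

R(x) = 0, so D(x) is a factor of P(x). yes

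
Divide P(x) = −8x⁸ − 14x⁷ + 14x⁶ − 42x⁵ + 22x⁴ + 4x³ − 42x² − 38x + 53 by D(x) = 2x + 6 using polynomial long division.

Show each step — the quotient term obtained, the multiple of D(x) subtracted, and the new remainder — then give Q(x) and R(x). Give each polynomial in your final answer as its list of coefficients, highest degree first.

Q = [-4, 5, -8, 3, 2, -4, -9, 8]; R = [5]

Step 1: lead(−8x⁸ − 14x⁷ + 14x⁶ − 42x⁵ + 22x⁴ + 4x³ − 42x² − 38x + 53) ÷ lead(D) = −8x⁸ ÷ 2x = −4x⁷. Subtract (−4x⁷)·D = −8x⁸ − 24x⁷. Remainder: 10x⁷ + 14x⁶ − 42x⁵ + 22x⁴ + 4x³ − 42x² − 38x + 53.
Step 2: lead(10x⁷ + 14x⁶ − 42x⁵ + 22x⁴ + 4x³ − 42x² − 38x + 53) ÷ lead(D) = 10x⁷ ÷ 2x = 5x⁶. Subtract (5x⁶)·D = 10x⁷ + 30x⁶. Remainder: −16x⁶ − 42x⁵ + 22x⁴ + 4x³ − 42x² − 38x + 53.
Step 3: lead(−16x⁶ − 42x⁵ + 22x⁴ + 4x³ − 42x² − 38x + 53) ÷ lead(D) = −16x⁶ ÷ 2x = −8x⁵. Subtract (−8x⁵)·D = −16x⁶ − 48x⁵. Remainder: 6x⁵ + 22x⁴ + 4x³ − 42x² − 38x + 53.
Step 4: lead(6x⁵ + 22x⁴ + 4x³ − 42x² − 38x + 53) ÷ lead(D) = 6x⁵ ÷ 2x = 3x⁴. Subtract (3x⁴)·D = 6x⁵ + 18x⁴. Remainder: 4x⁴ + 4x³ − 42x² − 38x + 53.
Step 5: lead(4x⁴ + 4x³ − 42x² − 38x + 53) ÷ lead(D) = 4x⁴ ÷ 2x = 2x³. Subtract (2x³)·D = 4x⁴ + 12x³. Remainder: −8x³ − 42x² − 38x + 53.
Step 6: lead(−8x³ − 42x² − 38x + 53) ÷ lead(D) = −8x³ ÷ 2x = −4x². Subtract (−4x²)·D = −8x³ − 24x². Remainder: −18x² − 38x + 53.
Step 7: lead(−18x² − 38x + 53) ÷ lead(D) = −18x² ÷ 2x = −9x. Subtract (−9x)·D = −18x² − 54x. Remainder: 16x + 53.
Step 8: lead(16x + 53) ÷ lead(D) = 16x ÷ 2x = 8. Subtract (8)·D = 16x + 48. Remainder: 5.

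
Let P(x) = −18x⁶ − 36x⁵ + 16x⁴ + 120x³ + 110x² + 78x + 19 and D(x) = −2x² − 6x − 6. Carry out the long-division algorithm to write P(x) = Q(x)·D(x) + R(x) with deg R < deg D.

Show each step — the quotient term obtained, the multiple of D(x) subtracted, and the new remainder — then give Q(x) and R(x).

Step 1: lead(−18x⁶ − 36x⁵ + 16x⁴ + 120x³ + 110x² + 78x + 19) ÷ lead(D) = −18x⁶ ÷ −2x² = 9x⁴. Subtract (9x⁴)·D = −18x⁶ − 54x⁵ − 54x⁴. Remainder: 18x⁵ + 70x⁴ + 120x³ + 110x² + 78x + 19.
Step 2: lead(18x⁵ + 70x⁴ + 120x³ + 110x² + 78x + 19) ÷ lead(D) = 18x⁵ ÷ −2x² = −9x³. Subtract (−9x³)·D = 18x⁵ + 54x⁴ + 54x³. Remainder: 16x⁴ + 66x³ + 110x² + 78x + 19.
Step 3: lead(16x⁴ + 66x³ + 110x² + 78x + 19) ÷ lead(D) = 16x⁴ ÷ −2x² = −8x². Subtract (−8x²)·D = 16x⁴ + 48x³ + 48x². Remainder: 18x³ + 62x² + 78x + 19.
Step 4: lead(18x³ + 62x² + 78x + 19) ÷ lead(D) = 18x³ ÷ −2x² = −9x. Subtract (−9x)·D = 18x³ + 54x² + 54x. Remainder: 8x² + 24x + 19.
Step 5: lead(8x² + 24x + 19) ÷ lead(D) = 8x² ÷ −2x² = −4. Subtract (−4)·D = 8x² + 24x + 24. Remainder: −5.

Q(x) = 9x⁴ − 9x³ − 8x² − 9x − 4; R(x) = −5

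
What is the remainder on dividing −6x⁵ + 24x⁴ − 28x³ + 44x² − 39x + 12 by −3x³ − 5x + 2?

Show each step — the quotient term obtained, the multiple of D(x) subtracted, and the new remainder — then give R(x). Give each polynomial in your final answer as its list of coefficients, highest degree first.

Step 1: lead(−6x⁵ + 24x⁴ − 28x³ + 44x² − 39x + 12) ÷ lead(D) = −6x⁵ ÷ −3x³ = 2x². Subtract (2x²)·D = −6x⁵ − 10x³ + 4x². Remainder: 24x⁴ − 18x³ + 40x² − 39x + 12.
Step 2: lead(24x⁴ − 18x³ + 40x² − 39x + 12) ÷ lead(D) = 24x⁴ ÷ −3x³ = −8x. Subtract (−8x)·D = 24x⁴ + 40x² − 16x. Remainder: −18x³ − 23x + 12.
Step 3: lead(−18x³ − 23x + 12) ÷ lead(D) = −18x³ ÷ −3x³ = 6. Subtract (6)·D = −18x³ − 30x + 12. Remainder: 7x.

R = [7, 0]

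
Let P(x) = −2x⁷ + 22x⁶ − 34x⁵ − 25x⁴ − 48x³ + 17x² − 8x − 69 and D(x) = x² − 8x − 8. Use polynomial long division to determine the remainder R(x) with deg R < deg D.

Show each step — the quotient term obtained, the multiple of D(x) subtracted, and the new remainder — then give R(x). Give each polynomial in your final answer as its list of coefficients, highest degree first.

R = [3]

Step 1: lead(−2x⁷ + 22x⁶ − 34x⁵ − 25x⁴ − 48x³ + 17x² − 8x − 69) ÷ lead(D) = −2x⁷ ÷ x² = −2x⁵. Subtract (−2x⁵)·D = −2x⁷ + 16x⁶ + 16x⁵. Remainder: 6x⁶ − 50x⁵ − 25x⁴ − 48x³ + 17x² − 8x − 69.
Step 2: lead(6x⁶ − 50x⁵ − 25x⁴ − 48x³ + 17x² − 8x − 69) ÷ lead(D) = 6x⁶ ÷ x² = 6x⁴. Subtract (6x⁴)·D = 6x⁶ − 48x⁵ − 48x⁴. Remainder: −2x⁵ + 23x⁴ − 48x³ + 17x² − 8x − 69.
Step 3: lead(−2x⁵ + 23x⁴ − 48x³ + 17x² − 8x − 69) ÷ lead(D) = −2x⁵ ÷ x² = −2x³. Subtract (−2x³)·D = −2x⁵ + 16x⁴ + 16x³. Remainder: 7x⁴ − 64x³ + 17x² − 8x − 69.
Step 4: lead(7x⁴ − 64x³ + 17x² − 8x − 69) ÷ lead(D) = 7x⁴ ÷ x² = 7x². Subtract (7x²)·D = 7x⁴ − 56x³ − 56x². Remainder: −8x³ + 73x² − 8x − 69.
Step 5: lead(−8x³ + 73x² − 8x − 69) ÷ lead(D) = −8x³ ÷ x² = −8x. Subtract (−8x)·D = −8x³ + 64x² + 64x. Remainder: 9x² − 72x − 69.
Step 6: lead(9x² − 72x − 69) ÷ lead(D) = 9x² ÷ x² = 9. Subtract (9)·D = 9x² − 72x − 72. Remainder: 3.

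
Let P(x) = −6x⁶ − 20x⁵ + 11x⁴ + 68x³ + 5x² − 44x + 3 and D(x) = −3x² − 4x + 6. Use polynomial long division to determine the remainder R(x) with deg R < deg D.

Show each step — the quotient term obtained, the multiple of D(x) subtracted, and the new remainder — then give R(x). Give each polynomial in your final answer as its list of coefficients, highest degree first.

R = [9]

Step 1: lead(−6x⁶ − 20x⁵ + 11x⁴ + 68x³ + 5x² − 44x + 3) ÷ lead(D) = −6x⁶ ÷ −3x² = 2x⁴. Subtract (2x⁴)·D = −6x⁶ − 8x⁵ + 12x⁴. Remainder: −12x⁵ − x⁴ + 68x³ + 5x² − 44x + 3.
Step 2: lead(−12x⁵ − x⁴ + 68x³ + 5x² − 44x + 3) ÷ lead(D) = −12x⁵ ÷ −3x² = 4x³. Subtract (4x³)·D = −12x⁵ − 16x⁴ + 24x³. Remainder: 15x⁴ + 44x³ + 5x² − 44x + 3.
Step 3: lead(15x⁴ + 44x³ + 5x² − 44x + 3) ÷ lead(D) = 15x⁴ ÷ −3x² = −5x². Subtract (−5x²)·D = 15x⁴ + 20x³ − 30x². Remainder: 24x³ + 35x² − 44x + 3.
Step 4: lead(24x³ + 35x² − 44x + 3) ÷ lead(D) = 24x³ ÷ −3x² = −8x. Subtract (−8x)·D = 24x³ + 32x² − 48x. Remainder: 3x² + 4x + 3.
Step 5: lead(3x² + 4x + 3) ÷ lead(D) = 3x² ÷ −3x² = −1. Subtract (−1)·D = 3x² + 4x − 6. Remainder: 9.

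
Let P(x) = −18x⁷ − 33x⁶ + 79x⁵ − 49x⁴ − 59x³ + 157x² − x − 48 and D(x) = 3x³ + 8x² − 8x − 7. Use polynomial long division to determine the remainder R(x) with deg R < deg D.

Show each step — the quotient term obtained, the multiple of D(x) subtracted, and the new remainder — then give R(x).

R(x) = 8

Step 1: lead(−18x⁷ − 33x⁶ + 79x⁵ − 49x⁴ − 59x³ + 157x² − x − 48) ÷ lead(D) = −18x⁷ ÷ 3x³ = −6x⁴. Subtract (−6x⁴)·D = −18x⁷ − 48x⁶ + 48x⁵ + 42x⁴. Remainder: 15x⁶ + 31x⁵ − 91x⁴ − 59x³ + 157x² − x − 48.
Step 2: lead(15x⁶ + 31x⁵ − 91x⁴ − 59x³ + 157x² − x − 48) ÷ lead(D) = 15x⁶ ÷ 3x³ = 5x³. Subtract (5x³)·D = 15x⁶ + 40x⁵ − 40x⁴ − 35x³. Remainder: −9x⁵ − 51x⁴ − 24x³ + 157x² − x − 48.
Step 3: lead(−9x⁵ − 51x⁴ − 24x³ + 157x² − x − 48) ÷ lead(D) = −9x⁵ ÷ 3x³ = −3x². Subtract (−3x²)·D = −9x⁵ − 24x⁴ + 24x³ + 21x². Remainder: −27x⁴ − 48x³ + 136x² − x − 48.
Step 4: lead(−27x⁴ − 48x³ + 136x² − x − 48) ÷ lead(D) = −27x⁴ ÷ 3x³ = −9x. Subtract (−9x)·D = −27x⁴ − 72x³ + 72x² + 63x. Remainder: 24x³ + 64x² − 64x − 48.
Step 5: lead(24x³ + 64x² − 64x − 48) ÷ lead(D) = 24x³ ÷ 3x³ = 8. Subtract (8)·D = 24x³ + 64x² − 64x − 56. Remainder: 8.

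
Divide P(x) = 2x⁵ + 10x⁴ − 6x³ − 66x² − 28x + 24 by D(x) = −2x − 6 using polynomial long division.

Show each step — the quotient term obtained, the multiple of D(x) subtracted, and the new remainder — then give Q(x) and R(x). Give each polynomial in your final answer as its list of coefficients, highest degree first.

Step 1: lead(2x⁵ + 10x⁴ − 6x³ − 66x² − 28x + 24) ÷ lead(D) = 2x⁵ ÷ −2x = −x⁴. Subtract (−x⁴)·D = 2x⁵ + 6x⁴. Remainder: 4x⁴ − 6x³ − 66x² − 28x + 24.
Step 2: lead(4x⁴ − 6x³ − 66x² − 28x + 24) ÷ lead(D) = 4x⁴ ÷ −2x = −2x³. Subtract (−2x³)·D = 4x⁴ + 12x³. Remainder: −18x³ − 66x² − 28x + 24.
Step 3: lead(−18x³ − 66x² − 28x + 24) ÷ lead(D) = −18x³ ÷ −2x = 9x². Subtract (9x²)·D = −18x³ − 54x². Remainder: −12x² − 28x + 24.
Step 4: lead(−12x² − 28x + 24) ÷ lead(D) = −12x² ÷ −2x = 6x. Subtract (6x)·D = −12x² − 36x. Remainder: 8x + 24.
Step 5: lead(8x + 24) ÷ lead(D) = 8x ÷ −2x = −4. Subtract (−4)·D = 8x + 24. Remainder: 0.

Q = [-1, -2, 9, 6, -4]; R = [0]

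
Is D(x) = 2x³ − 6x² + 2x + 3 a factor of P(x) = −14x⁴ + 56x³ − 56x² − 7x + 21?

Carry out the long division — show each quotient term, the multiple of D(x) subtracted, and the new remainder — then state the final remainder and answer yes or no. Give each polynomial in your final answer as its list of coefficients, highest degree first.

R = [0], so D(x) is a factor of P(x). yes

Step 1: lead(−14x⁴ + 56x³ − 56x² − 7x + 21) ÷ lead(D) = −14x⁴ ÷ 2x³ = −7x. Subtract (−7x)·D = −14x⁴ + 42x³ − 14x² − 21x. Remainder: 14x³ − 42x² + 14x + 21.
Step 2: lead(14x³ − 42x² + 14x + 21) ÷ lead(D) = 14x³ ÷ 2x³ = 7. Subtract (7)·D = 14x³ − 42x² + 14x + 21. Remainder: 0.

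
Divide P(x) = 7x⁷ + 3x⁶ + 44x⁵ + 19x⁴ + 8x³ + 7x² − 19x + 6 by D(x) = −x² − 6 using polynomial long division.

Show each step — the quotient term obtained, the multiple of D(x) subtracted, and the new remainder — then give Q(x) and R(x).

Q(x) = −7x⁵ − 3x⁴ − 2x³ − x² + 4x − 1; R(x) = 5x

Step 1: lead(7x⁷ + 3x⁶ + 44x⁵ + 19x⁴ + 8x³ + 7x² − 19x + 6) ÷ lead(D) = 7x⁷ ÷ −x² = −7x⁵. Subtract (−7x⁵)·D = 7x⁷ + 42x⁵. Remainder: 3x⁶ + 2x⁵ + 19x⁴ + 8x³ + 7x² − 19x + 6.
Step 2: lead(3x⁶ + 2x⁵ + 19x⁴ + 8x³ + 7x² − 19x + 6) ÷ lead(D) = 3x⁶ ÷ −x² = −3x⁴. Subtract (−3x⁴)·D = 3x⁶ + 18x⁴. Remainder: 2x⁵ + x⁴ + 8x³ + 7x² − 19x + 6.
Step 3: lead(2x⁵ + x⁴ + 8x³ + 7x² − 19x + 6) ÷ lead(D) = 2x⁵ ÷ −x² = −2x³. Subtract (−2x³)·D = 2x⁵ + 12x³. Remainder: x⁴ − 4x³ + 7x² − 19x + 6.
Step 4: lead(x⁴ − 4x³ + 7x² − 19x + 6) ÷ lead(D) = x⁴ ÷ −x² = −x². Subtract (−x²)·D = x⁴ + 6x². Remainder: −4x³ + x² − 19x + 6.
Step 5: lead(−4x³ + x² − 19x + 6) ÷ lead(D) = −4x³ ÷ −x² = 4x. Subtract (4x)·D = −4x³ − 24x. Remainder: x² + 5x + 6.
Step 6: lead(x² + 5x + 6) ÷ lead(D) = x² ÷ −x² = −1. Subtract (−1)·D = x² + 6. Remainder: 5x.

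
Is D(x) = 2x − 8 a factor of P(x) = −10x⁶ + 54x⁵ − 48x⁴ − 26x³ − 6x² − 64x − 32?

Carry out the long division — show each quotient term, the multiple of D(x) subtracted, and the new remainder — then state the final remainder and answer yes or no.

Step 1: lead(−10x⁶ + 54x⁵ − 48x⁴ − 26x³ − 6x² − 64x − 32) ÷ lead(D) = −10x⁶ ÷ 2x = −5x⁵. Subtract (−5x⁵)·D = −10x⁶ + 40x⁵. Remainder: 14x⁵ − 48x⁴ − 26x³ − 6x² − 64x − 32.
Step 2: lead(14x⁵ − 48x⁴ − 26x³ − 6x² − 64x − 32) ÷ lead(D) = 14x⁵ ÷ 2x = 7x⁴. Subtract (7x⁴)·D = 14x⁵ − 56x⁴. Remainder: 8x⁴ − 26x³ − 6x² − 64x − 32.
Step 3: lead(8x⁴ − 26x³ − 6x² − 64x − 32) ÷ lead(D) = 8x⁴ ÷ 2x = 4x³. Subtract (4x³)·D = 8x⁴ − 32x³. Remainder: 6x³ − 6x² − 64x − 32.
Step 4: lead(6x³ − 6x² − 64x − 32) ÷ lead(D) = 6x³ ÷ 2x = 3x². Subtract (3x²)·D = 6x³ − 24x². Remainder: 18x² − 64x − 32.
Step 5: lead(18x² − 64x − 32) ÷ lead(D) = 18x² ÷ 2x = 9x. Subtract (9x)·D = 18x² − 72x. Remainder: 8x − 32.
Step 6: lead(8x − 32) ÷ lead(D) = 8x ÷ 2x = 4. Subtract (4)·D = 8x − 32. Remainder: 0.

R(x) = 0, so D(x) is a factor of P(x). yes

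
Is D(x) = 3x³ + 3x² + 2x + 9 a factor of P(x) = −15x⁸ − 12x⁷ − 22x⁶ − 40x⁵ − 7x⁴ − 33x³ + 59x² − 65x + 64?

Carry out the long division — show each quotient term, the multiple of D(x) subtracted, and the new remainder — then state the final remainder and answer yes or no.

R(x) = −3x² − 9x − 8, so D(x) is not a factor of P(x). no

Step 1: lead(−15x⁸ − 12x⁷ − 22x⁶ − 40x⁵ − 7x⁴ − 33x³ + 59x² − 65x + 64) ÷ lead(D) = −15x⁸ ÷ 3x³ = −5x⁵. Subtract (−5x⁵)·D = −15x⁸ − 15x⁷ − 10x⁶ − 45x⁵. Remainder: 3x⁷ − 12x⁶ + 5x⁵ − 7x⁴ − 33x³ + 59x² − 65x + 64.
Step 2: lead(3x⁷ − 12x⁶ + 5x⁵ − 7x⁴ − 33x³ + 59x² − 65x + 64) ÷ lead(D) = 3x⁷ ÷ 3x³ = x⁴. Subtract (x⁴)·D = 3x⁷ + 3x⁶ + 2x⁵ + 9x⁴. Remainder: −15x⁶ + 3x⁵ − 16x⁴ − 33x³ + 59x² − 65x + 64.
Step 3: lead(−15x⁶ + 3x⁵ − 16x⁴ − 33x³ + 59x² − 65x + 64) ÷ lead(D) = −15x⁶ ÷ 3x³ = −5x³. Subtract (−5x³)·D = −15x⁶ − 15x⁵ − 10x⁴ − 45x³. Remainder: 18x⁵ − 6x⁴ + 12x³ + 59x² − 65x + 64.
Step 4: lead(18x⁵ − 6x⁴ + 12x³ + 59x² − 65x + 64) ÷ lead(D) = 18x⁵ ÷ 3x³ = 6x². Subtract (6x²)·D = 18x⁵ + 18x⁴ + 12x³ + 54x². Remainder: −24x⁴ + 5x² − 65x + 64.
Step 5: lead(−24x⁴ + 5x² − 65x + 64) ÷ lead(D) = −24x⁴ ÷ 3x³ = −8x. Subtract (−8x)·D = −24x⁴ − 24x³ − 16x² − 72x. Remainder: 24x³ + 21x² + 7x + 64.
Step 6: lead(24x³ + 21x² + 7x + 64) ÷ lead(D) = 24x³ ÷ 3x³ = 8. Subtract (8)·D = 24x³ + 24x² + 16x + 72. Remainder: −3x² − 9x − 8.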